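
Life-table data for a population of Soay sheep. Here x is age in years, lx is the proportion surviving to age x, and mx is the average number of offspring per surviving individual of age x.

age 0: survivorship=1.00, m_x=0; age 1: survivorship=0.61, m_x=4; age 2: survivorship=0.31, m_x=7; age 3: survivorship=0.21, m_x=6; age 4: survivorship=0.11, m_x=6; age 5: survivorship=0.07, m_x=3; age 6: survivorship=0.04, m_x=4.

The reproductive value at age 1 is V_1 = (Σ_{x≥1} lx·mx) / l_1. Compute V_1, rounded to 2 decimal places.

11.31

lx·mx for x ≥ 1: 2.44, 2.17, 1.26, 0.66, 0.21, 0.16 → sum = 6.9
V_1 = 6.9 / l_1 = 6.9 / 0.61 = 11.311475… → 11.31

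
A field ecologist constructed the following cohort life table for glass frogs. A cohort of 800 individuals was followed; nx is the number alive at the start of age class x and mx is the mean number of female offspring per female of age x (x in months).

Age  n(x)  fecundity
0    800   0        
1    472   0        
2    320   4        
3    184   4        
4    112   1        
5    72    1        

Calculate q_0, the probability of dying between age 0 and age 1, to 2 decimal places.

lx = nx/n0 = nx/800: 1, 0.59, 0.4, 0.23, 0.14, 0.09
q_0 = (l_0 − l_1) / l_0 = (1 − 0.59) / 1
     = 0.41 / 1 = 0.41 → 0.41

0.41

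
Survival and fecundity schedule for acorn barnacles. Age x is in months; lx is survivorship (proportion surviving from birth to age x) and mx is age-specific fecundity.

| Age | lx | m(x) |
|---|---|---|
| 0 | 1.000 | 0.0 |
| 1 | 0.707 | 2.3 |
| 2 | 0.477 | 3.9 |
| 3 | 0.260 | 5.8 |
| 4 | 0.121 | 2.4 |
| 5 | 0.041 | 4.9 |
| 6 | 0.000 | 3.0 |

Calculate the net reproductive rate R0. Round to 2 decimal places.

5.49

lx·mx by age: 0, 1.6261, 1.8603, 1.508, 0.2904, 0.2009, 0
R0 = Σ lx·mx = 5.4857 → 5.49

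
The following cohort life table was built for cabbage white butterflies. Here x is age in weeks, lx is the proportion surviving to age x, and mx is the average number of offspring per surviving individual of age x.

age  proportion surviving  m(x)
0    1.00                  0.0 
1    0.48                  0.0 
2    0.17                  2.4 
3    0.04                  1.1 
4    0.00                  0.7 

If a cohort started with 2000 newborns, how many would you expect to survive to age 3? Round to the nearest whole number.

Expected survivors = N0 · l_3 = 2000 × 0.04 = 80 → 80

80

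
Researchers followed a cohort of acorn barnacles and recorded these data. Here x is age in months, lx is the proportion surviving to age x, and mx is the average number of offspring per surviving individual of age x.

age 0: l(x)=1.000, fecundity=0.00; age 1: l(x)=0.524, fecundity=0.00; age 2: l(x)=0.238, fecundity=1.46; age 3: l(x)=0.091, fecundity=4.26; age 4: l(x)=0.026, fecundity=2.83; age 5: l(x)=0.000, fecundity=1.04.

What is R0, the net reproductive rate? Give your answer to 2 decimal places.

0.81

lx·mx by age: 0, 0, 0.34748, 0.38766, 0.07358, 0
R0 = Σ lx·mx = 0.80872 → 0.81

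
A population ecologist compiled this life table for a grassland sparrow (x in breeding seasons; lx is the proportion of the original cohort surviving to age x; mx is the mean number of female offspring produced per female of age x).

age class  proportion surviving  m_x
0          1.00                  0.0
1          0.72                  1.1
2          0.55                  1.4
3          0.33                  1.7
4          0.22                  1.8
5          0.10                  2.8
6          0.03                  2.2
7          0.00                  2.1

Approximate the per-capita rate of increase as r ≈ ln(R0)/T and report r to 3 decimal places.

R0 = Σ lx·mx = 0 + 0.792 + 0.77 + 0.561 + 0.396 + 0.28 + 0.066 + 0 = 2.865
Σ x·lx·mx = 7.395; T = 7.395/2.865 = 2.58115…
r ≈ ln(R0)/T = ln(2.865)/2.58115… = 0.40779… → 0.408

0.408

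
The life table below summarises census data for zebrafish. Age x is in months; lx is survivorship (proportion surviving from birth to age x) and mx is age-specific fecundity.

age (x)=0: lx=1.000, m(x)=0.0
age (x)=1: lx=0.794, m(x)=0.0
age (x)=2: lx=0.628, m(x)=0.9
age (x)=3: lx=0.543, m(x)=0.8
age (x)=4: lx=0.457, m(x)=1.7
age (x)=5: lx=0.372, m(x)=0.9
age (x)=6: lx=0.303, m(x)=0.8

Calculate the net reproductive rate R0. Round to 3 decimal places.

lx·mx by age: 0, 0, 0.5652, 0.4344, 0.7769, 0.3348, 0.2424
R0 = Σ lx·mx = 2.3537 → 2.354

2.354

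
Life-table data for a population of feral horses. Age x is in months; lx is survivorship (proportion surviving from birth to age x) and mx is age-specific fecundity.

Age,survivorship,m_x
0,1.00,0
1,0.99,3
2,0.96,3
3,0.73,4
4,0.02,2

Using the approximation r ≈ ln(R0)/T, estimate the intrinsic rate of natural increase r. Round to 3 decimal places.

R0 = Σ lx·mx = 0 + 2.97 + 2.88 + 2.92 + 0.04 = 8.81
Σ x·lx·mx = 17.65; T = 17.65/8.81 = 2.00341…
r ≈ ln(R0)/T = ln(8.81)/2.00341… = 1.08609… → 1.086

1.086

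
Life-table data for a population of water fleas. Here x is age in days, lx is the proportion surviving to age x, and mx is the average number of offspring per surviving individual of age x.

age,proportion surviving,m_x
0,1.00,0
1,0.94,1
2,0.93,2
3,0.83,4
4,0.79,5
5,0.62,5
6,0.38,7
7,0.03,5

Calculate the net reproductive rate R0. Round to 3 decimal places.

15.980

lx·mx by age: 0, 0.94, 1.86, 3.32, 3.95, 3.1, 2.66, 0.15
R0 = Σ lx·mx = 15.98 → 15.980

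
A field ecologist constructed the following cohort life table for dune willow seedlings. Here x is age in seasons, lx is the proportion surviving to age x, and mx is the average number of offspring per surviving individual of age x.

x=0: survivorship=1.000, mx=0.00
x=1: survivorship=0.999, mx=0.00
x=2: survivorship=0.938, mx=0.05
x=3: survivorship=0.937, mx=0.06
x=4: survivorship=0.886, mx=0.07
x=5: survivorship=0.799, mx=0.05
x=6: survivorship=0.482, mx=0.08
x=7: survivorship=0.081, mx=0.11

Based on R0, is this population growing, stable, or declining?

R0 = Σ lx·mx = 0 + 0 + 0.0469 + 0.05622 + 0.06202 + 0.03995 + 0.03856 + 0.00891 = 0.25256
R0 < 1, so the population is declining.

declining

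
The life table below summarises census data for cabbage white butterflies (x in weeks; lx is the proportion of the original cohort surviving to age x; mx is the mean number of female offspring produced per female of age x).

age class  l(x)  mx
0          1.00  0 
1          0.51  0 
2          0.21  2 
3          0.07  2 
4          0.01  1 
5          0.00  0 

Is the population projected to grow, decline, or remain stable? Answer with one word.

R0 = Σ lx·mx = 0 + 0 + 0.42 + 0.14 + 0.01 + 0 = 0.57
R0 < 1, so the population is declining.

declining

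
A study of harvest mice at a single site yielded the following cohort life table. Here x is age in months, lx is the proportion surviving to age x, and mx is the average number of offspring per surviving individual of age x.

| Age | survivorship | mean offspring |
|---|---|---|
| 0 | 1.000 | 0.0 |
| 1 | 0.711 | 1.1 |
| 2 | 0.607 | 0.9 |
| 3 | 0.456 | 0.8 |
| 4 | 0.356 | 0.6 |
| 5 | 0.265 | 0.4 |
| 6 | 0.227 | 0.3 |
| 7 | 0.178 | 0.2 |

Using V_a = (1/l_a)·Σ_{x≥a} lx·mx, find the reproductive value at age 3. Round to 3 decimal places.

1.728

lx·mx for x ≥ 3: 0.3648, 0.2136, 0.106, 0.0681, 0.0356 → sum = 0.7881
V_3 = 0.7881 / l_3 = 0.7881 / 0.456 = 1.728289… → 1.728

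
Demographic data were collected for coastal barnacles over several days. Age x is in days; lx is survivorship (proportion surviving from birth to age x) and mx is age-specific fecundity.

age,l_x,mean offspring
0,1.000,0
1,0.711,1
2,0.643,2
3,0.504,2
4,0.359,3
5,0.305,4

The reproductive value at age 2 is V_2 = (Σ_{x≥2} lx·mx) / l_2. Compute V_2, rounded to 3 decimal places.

lx·mx for x ≥ 2: 1.286, 1.008, 1.077, 1.22 → sum = 4.591
V_2 = 4.591 / l_2 = 4.591 / 0.643 = 7.139969… → 7.140

7.140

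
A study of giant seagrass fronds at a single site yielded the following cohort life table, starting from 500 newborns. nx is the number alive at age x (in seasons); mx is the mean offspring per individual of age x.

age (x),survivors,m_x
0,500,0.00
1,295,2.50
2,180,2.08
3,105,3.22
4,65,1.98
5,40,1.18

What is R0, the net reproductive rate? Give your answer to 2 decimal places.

lx = nx/n0 = nx/500: 1, 0.59, 0.36, 0.21, 0.13, 0.08
lx·mx by age: 0, 1.475, 0.7488, 0.6762, 0.2574, 0.0944
R0 = Σ lx·mx = 3.2518 → 3.25

3.25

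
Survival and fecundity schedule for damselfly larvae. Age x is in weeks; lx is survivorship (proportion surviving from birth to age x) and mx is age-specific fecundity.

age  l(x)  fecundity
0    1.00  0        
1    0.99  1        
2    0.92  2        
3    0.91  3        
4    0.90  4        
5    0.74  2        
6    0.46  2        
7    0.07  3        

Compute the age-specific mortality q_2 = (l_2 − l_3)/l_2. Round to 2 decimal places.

0.01

q_2 = (l_2 − l_3) / l_2 = (0.92 − 0.91) / 0.92
     = 0.01 / 0.92 = 0.01087… → 0.01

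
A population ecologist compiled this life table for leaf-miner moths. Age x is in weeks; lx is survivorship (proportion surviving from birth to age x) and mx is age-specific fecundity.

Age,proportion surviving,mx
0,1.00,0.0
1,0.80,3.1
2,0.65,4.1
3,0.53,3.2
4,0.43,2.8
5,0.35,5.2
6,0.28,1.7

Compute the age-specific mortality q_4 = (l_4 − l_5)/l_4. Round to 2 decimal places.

0.19

q_4 = (l_4 − l_5) / l_4 = (0.43 − 0.35) / 0.43
     = 0.08 / 0.43 = 0.186047… → 0.19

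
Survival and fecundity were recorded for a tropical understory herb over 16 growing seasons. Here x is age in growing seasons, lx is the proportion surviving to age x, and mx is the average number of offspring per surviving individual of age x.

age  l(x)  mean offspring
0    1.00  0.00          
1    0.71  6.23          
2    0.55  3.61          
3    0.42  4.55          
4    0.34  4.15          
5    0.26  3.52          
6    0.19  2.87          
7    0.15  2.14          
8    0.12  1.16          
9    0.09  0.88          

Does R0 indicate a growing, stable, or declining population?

R0 = Σ lx·mx = 0 + 4.4233 + 1.9855 + 1.911 + 1.411 + 0.9152 + 0.5453 + 0.321 + 0.1392 + 0.0792 = 11.7307
R0 > 1, so the population is growing.

growing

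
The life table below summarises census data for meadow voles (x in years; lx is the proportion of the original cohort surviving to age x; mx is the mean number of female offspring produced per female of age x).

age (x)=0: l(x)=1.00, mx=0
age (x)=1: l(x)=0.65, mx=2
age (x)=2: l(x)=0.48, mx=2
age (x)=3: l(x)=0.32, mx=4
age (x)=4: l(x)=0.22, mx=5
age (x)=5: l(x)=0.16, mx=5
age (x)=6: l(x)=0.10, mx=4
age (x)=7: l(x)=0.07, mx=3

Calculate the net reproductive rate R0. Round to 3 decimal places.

6.050

lx·mx by age: 0, 1.3, 0.96, 1.28, 1.1, 0.8, 0.4, 0.21
R0 = Σ lx·mx = 6.05 → 6.050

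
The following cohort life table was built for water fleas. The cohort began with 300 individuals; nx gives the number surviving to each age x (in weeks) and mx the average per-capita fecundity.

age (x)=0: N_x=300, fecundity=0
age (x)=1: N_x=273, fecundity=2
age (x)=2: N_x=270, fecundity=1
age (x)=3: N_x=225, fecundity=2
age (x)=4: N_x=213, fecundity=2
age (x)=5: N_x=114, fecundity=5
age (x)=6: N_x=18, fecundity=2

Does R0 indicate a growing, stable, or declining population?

growing

lx = nx/n0 = nx/300: 1, 0.91, 0.9, 0.75, 0.71, 0.38, 0.06
R0 = Σ lx·mx = 0 + 1.82 + 0.9 + 1.5 + 1.42 + 1.9 + 0.12 = 7.66
R0 > 1, so the population is growing.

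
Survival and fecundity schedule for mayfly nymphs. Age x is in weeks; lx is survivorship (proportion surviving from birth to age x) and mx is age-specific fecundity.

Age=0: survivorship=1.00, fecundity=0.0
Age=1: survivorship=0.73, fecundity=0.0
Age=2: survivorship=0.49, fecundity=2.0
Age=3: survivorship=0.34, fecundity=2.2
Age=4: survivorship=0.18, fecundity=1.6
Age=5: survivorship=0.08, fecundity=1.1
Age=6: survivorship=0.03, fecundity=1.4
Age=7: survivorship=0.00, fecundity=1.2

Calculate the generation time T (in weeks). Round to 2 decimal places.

lx·mx: 0, 0, 0.98, 0.748, 0.288, 0.088, 0.042, 0 → R0 = 2.146
x·lx·mx: 0, 0, 1.96, 2.244, 1.152, 0.44, 0.252, 0 → Σ = 6.048
T = 6.048 / 2.146 = 2.818267… → 2.82

2.82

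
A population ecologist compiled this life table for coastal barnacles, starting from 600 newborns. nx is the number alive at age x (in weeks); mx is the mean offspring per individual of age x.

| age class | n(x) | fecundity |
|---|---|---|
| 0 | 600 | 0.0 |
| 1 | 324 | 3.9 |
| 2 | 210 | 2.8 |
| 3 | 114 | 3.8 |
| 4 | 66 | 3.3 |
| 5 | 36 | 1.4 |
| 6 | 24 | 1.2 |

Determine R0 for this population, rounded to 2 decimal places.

4.30

lx = nx/n0 = nx/600: 1, 0.54, 0.35, 0.19, 0.11, 0.06, 0.04
lx·mx by age: 0, 2.106, 0.98, 0.722, 0.363, 0.084, 0.048
R0 = Σ lx·mx = 4.303 → 4.30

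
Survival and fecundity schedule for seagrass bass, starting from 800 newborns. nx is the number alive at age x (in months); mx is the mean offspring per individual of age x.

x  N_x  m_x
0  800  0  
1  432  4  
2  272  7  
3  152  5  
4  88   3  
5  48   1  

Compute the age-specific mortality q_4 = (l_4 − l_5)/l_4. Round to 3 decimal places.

lx = nx/n0 = nx/800: 1, 0.54, 0.34, 0.19, 0.11, 0.06
q_4 = (l_4 − l_5) / l_4 = (0.11 − 0.06) / 0.11
     = 0.05 / 0.11 = 0.454545… → 0.455

0.455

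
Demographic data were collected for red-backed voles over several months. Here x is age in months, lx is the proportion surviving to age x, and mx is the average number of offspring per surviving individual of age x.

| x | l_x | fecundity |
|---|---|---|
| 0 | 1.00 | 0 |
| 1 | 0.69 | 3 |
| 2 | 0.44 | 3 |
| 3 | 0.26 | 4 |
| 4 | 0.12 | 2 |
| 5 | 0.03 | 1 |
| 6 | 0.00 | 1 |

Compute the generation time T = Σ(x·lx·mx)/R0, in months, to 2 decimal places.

lx·mx: 0, 2.07, 1.32, 1.04, 0.24, 0.03, 0 → R0 = 4.7
x·lx·mx: 0, 2.07, 2.64, 3.12, 0.96, 0.15, 0 → Σ = 8.94
T = 8.94 / 4.7 = 1.902128… → 1.90

1.90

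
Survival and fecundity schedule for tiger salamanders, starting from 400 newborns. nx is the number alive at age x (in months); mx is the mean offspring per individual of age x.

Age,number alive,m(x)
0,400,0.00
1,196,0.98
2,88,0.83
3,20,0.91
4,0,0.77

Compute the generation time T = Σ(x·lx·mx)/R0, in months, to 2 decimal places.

lx = nx/n0 = nx/400: 1, 0.49, 0.22, 0.05, 0
lx·mx: 0, 0.4802, 0.1826, 0.0455, 0 → R0 = 0.7083
x·lx·mx: 0, 0.4802, 0.3652, 0.1365, 0 → Σ = 0.9819
T = 0.9819 / 0.7083 = 1.386277… → 1.39

1.39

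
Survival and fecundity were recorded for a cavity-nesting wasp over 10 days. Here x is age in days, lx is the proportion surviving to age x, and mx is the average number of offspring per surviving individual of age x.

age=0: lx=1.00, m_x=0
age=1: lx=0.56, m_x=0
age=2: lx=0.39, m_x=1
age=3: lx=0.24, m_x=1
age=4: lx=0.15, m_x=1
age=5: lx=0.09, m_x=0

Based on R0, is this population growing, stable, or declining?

R0 = Σ lx·mx = 0 + 0 + 0.39 + 0.24 + 0.15 + 0 = 0.78
R0 < 1, so the population is declining.

declining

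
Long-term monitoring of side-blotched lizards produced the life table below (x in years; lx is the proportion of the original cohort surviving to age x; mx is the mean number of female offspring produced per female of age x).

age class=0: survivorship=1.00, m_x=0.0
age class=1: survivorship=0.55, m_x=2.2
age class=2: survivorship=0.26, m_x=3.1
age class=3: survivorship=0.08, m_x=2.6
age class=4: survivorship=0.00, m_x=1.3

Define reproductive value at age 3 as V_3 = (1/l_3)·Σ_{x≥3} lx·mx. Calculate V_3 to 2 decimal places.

2.60

lx·mx for x ≥ 3: 0.208, 0 → sum = 0.208
V_3 = 0.208 / l_3 = 0.208 / 0.08 = 2.6 → 2.60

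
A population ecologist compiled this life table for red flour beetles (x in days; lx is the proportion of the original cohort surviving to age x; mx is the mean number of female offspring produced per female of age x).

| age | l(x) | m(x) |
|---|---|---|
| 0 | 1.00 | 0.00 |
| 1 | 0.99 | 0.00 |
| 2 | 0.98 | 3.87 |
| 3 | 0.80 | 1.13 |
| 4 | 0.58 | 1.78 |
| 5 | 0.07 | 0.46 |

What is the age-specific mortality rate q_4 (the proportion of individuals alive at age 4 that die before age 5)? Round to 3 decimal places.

q_4 = (l_4 − l_5) / l_4 = (0.58 − 0.07) / 0.58
     = 0.51 / 0.58 = 0.87931… → 0.879

0.879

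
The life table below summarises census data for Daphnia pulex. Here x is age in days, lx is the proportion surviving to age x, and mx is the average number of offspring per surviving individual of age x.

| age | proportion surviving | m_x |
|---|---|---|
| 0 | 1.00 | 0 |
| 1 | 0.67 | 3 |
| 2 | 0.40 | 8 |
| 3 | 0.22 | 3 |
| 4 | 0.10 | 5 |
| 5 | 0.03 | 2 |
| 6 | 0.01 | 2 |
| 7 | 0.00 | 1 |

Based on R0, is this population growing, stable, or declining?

R0 = Σ lx·mx = 0 + 2.01 + 3.2 + 0.66 + 0.5 + 0.06 + 0.02 + 0 = 6.45
R0 > 1, so the population is growing.

growing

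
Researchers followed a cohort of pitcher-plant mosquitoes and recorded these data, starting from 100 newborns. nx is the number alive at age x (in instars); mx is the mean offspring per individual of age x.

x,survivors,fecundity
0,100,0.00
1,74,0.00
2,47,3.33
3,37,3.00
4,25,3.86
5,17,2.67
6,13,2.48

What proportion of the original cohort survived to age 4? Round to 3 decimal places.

0.250

l_4 = n_4/n_0 = 25/100 = 0.25 → 0.250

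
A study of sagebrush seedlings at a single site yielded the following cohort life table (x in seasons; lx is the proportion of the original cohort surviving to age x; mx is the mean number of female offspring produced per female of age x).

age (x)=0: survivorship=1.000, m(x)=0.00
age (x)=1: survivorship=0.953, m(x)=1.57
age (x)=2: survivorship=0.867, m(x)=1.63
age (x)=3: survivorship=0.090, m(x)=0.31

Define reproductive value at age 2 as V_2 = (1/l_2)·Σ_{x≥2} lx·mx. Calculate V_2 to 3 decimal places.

1.662

lx·mx for x ≥ 2: 1.41321, 0.0279 → sum = 1.44111
V_2 = 1.44111 / l_2 = 1.44111 / 0.867 = 1.66218… → 1.662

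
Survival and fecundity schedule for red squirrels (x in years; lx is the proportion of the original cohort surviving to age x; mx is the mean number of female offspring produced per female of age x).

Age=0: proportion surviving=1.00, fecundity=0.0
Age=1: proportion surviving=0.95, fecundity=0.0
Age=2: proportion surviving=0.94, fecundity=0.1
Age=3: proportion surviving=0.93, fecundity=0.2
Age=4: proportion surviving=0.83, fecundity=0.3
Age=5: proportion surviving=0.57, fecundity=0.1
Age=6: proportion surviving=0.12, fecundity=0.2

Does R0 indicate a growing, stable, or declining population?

R0 = Σ lx·mx = 0 + 0 + 0.094 + 0.186 + 0.249 + 0.057 + 0.024 = 0.61
R0 < 1, so the population is declining.

declining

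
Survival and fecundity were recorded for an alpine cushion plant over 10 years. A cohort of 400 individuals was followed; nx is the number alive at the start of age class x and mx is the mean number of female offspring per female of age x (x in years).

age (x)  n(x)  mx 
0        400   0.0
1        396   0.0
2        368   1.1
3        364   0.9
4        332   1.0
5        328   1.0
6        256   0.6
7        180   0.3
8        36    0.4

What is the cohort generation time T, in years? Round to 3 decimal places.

lx = nx/n0 = nx/400: 1, 0.99, 0.92, 0.91, 0.83, 0.82, 0.64, 0.45, 0.09
lx·mx: 0, 0, 1.012, 0.819, 0.83, 0.82, 0.384, 0.135, 0.036 → R0 = 4.036
x·lx·mx: 0, 0, 2.024, 2.457, 3.32, 4.1, 2.304, 0.945, 0.288 → Σ = 15.438
T = 15.438 / 4.036 = 3.825074… → 3.825

3.825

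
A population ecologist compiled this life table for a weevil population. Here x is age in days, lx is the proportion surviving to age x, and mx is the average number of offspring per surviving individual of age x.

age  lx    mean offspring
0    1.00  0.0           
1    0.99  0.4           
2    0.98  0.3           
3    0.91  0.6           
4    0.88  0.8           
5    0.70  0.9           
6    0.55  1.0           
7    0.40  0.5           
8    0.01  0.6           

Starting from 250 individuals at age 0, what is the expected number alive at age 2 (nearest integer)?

245

Expected survivors = N0 · l_2 = 250 × 0.98 = 245 → 245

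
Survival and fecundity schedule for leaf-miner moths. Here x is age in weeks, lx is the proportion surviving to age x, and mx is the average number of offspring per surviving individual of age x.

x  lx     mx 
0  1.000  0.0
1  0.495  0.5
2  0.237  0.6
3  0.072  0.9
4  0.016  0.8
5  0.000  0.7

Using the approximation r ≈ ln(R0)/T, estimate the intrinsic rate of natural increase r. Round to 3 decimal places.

-0.457

R0 = Σ lx·mx = 0 + 0.2475 + 0.1422 + 0.0648 + 0.0128 + 0 = 0.4673
Σ x·lx·mx = 0.7775; T = 0.7775/0.4673 = 1.66381…
r ≈ ln(R0)/T = ln(0.4673)/1.66381… = -0.45725… → -0.457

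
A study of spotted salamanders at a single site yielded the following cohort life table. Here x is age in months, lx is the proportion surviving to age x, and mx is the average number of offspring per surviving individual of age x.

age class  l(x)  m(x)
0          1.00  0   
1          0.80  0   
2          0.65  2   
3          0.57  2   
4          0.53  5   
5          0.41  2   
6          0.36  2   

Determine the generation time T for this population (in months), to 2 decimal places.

lx·mx: 0, 0, 1.3, 1.14, 2.65, 0.82, 0.72 → R0 = 6.63
x·lx·mx: 0, 0, 2.6, 3.42, 10.6, 4.1, 4.32 → Σ = 25.04
T = 25.04 / 6.63 = 3.776772… → 3.78

3.78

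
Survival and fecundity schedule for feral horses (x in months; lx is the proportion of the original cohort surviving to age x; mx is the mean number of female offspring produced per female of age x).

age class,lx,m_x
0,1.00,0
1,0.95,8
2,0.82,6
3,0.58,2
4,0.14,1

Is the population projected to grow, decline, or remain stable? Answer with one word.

R0 = Σ lx·mx = 0 + 7.6 + 4.92 + 1.16 + 0.14 = 13.82
R0 > 1, so the population is growing.

growing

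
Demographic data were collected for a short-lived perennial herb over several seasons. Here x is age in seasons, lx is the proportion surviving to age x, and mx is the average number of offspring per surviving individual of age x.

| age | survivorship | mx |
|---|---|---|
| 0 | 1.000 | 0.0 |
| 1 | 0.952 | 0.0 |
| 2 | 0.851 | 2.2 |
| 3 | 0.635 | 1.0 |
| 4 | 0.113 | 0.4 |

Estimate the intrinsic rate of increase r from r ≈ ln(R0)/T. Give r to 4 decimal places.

R0 = Σ lx·mx = 0 + 0 + 1.8722 + 0.635 + 0.0452 = 2.5524
Σ x·lx·mx = 5.8302; T = 5.8302/2.5524 = 2.2842…
r ≈ ln(R0)/T = ln(2.5524)/2.2842… = 0.410224… → 0.4102

0.4102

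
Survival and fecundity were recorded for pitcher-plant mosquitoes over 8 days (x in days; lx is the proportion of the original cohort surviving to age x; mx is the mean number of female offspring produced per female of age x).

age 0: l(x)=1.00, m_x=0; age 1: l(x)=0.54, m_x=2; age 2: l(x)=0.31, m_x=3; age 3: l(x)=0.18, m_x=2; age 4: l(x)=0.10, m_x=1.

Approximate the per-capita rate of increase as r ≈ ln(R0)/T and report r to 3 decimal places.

0.505

R0 = Σ lx·mx = 0 + 1.08 + 0.93 + 0.36 + 0.1 = 2.47
Σ x·lx·mx = 4.42; T = 4.42/2.47 = 1.78947…
r ≈ ln(R0)/T = ln(2.47)/1.78947… = 0.5053… → 0.505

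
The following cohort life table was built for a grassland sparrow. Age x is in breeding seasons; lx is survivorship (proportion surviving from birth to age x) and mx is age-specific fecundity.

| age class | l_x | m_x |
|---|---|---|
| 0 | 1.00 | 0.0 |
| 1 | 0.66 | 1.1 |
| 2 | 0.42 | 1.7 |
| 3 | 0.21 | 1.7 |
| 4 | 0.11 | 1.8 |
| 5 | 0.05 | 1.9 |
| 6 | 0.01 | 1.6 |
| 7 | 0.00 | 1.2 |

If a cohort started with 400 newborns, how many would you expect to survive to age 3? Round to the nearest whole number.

Expected survivors = N0 · l_3 = 400 × 0.21 = 84 → 84

84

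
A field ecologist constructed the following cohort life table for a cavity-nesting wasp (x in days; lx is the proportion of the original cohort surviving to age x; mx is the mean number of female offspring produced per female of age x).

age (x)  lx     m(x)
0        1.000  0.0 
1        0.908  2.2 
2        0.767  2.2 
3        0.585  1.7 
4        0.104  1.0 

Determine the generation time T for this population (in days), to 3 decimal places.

lx·mx: 0, 1.9976, 1.6874, 0.9945, 0.104 → R0 = 4.7835
x·lx·mx: 0, 1.9976, 3.3748, 2.9835, 0.416 → Σ = 8.7719
T = 8.7719 / 4.7835 = 1.833783… → 1.834

1.834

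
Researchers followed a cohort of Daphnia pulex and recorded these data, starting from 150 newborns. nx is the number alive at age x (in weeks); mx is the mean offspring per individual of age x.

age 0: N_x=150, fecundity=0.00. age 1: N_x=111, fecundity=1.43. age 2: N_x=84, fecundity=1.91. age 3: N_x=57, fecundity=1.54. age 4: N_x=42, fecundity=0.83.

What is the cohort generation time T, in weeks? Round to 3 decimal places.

lx = nx/n0 = nx/150: 1, 0.74, 0.56, 0.38, 0.28
lx·mx: 0, 1.0582, 1.0696, 0.5852, 0.2324 → R0 = 2.9454
x·lx·mx: 0, 1.0582, 2.1392, 1.7556, 0.9296 → Σ = 5.8826
T = 5.8826 / 2.9454 = 1.997216… → 1.997

1.997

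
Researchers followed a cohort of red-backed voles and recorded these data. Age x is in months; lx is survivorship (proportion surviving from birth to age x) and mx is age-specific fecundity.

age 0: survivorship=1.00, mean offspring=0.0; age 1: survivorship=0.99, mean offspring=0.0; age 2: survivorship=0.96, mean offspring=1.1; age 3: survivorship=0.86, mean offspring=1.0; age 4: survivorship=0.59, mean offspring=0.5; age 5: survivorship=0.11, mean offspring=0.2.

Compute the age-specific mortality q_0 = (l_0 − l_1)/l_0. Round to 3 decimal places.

q_0 = (l_0 − l_1) / l_0 = (1 − 0.99) / 1
     = 0.01 / 1 = 0.01 → 0.010

0.010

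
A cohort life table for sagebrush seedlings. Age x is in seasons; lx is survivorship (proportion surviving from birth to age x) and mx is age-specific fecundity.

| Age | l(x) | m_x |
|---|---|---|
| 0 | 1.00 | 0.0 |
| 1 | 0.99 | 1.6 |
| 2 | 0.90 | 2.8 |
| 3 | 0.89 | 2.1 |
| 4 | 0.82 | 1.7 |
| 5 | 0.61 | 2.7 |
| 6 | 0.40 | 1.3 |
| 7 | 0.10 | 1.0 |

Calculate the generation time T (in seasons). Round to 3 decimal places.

lx·mx: 0, 1.584, 2.52, 1.869, 1.394, 1.647, 0.52, 0.1 → R0 = 9.634
x·lx·mx: 0, 1.584, 5.04, 5.607, 5.576, 8.235, 3.12, 0.7 → Σ = 29.862
T = 29.862 / 9.634 = 3.099647… → 3.100

3.100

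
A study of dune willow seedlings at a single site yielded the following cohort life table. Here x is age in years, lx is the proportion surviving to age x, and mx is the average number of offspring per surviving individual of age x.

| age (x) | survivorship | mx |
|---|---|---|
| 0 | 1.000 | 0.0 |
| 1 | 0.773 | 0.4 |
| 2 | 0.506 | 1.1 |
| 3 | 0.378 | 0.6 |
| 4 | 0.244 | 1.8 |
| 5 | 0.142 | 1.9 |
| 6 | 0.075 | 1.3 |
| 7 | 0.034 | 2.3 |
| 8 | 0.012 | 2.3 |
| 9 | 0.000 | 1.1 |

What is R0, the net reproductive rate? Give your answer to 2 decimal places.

2.00

lx·mx by age: 0, 0.3092, 0.5566, 0.2268, 0.4392, 0.2698, 0.0975, 0.0782, 0.0276, 0
R0 = Σ lx·mx = 2.0049 → 2.00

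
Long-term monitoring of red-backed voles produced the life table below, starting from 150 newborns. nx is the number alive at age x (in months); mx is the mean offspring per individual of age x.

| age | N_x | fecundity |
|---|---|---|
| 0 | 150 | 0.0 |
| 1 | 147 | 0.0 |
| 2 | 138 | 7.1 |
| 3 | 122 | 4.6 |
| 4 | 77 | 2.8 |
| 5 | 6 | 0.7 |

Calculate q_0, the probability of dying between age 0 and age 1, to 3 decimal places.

lx = nx/n0 = nx/150: 1, 0.98, 0.92, 0.81333…, 0.51333…, 0.04
q_0 = (l_0 − l_1) / l_0 = (1 − 0.98) / 1
     = 0.02 / 1 = 0.02 → 0.020

0.020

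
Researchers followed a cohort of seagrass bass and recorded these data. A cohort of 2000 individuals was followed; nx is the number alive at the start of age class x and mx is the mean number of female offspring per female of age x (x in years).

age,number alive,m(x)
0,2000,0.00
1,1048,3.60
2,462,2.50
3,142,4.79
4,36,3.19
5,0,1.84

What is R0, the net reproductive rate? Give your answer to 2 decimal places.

lx = nx/n0 = nx/2000: 1, 0.524, 0.231, 0.071, 0.018, 0
lx·mx by age: 0, 1.8864, 0.5775, 0.34009, 0.05742, 0
R0 = Σ lx·mx = 2.86141 → 2.86

2.86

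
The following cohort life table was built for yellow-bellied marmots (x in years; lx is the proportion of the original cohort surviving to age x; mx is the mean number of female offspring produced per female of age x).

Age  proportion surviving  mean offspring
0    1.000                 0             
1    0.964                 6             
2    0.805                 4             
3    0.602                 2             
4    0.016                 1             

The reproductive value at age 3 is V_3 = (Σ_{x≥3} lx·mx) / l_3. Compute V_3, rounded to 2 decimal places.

lx·mx for x ≥ 3: 1.204, 0.016 → sum = 1.22
V_3 = 1.22 / l_3 = 1.22 / 0.602 = 2.026578… → 2.03

2.03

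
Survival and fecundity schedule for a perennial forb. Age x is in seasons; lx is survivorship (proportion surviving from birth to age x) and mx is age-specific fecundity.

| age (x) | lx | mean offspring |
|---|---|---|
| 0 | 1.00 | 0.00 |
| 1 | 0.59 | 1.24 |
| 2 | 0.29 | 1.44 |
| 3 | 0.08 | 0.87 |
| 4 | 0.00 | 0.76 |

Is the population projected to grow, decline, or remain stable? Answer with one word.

growing

R0 = Σ lx·mx = 0 + 0.7316 + 0.4176 + 0.0696 + 0 = 1.2188
R0 > 1, so the population is growing.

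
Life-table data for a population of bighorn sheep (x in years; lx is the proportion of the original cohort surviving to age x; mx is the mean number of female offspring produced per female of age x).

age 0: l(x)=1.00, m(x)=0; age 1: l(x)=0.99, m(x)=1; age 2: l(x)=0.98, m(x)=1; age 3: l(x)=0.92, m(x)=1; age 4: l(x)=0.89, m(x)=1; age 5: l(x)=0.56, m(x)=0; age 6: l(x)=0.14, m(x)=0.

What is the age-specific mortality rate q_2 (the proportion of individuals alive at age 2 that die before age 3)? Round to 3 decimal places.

q_2 = (l_2 − l_3) / l_2 = (0.98 − 0.92) / 0.98
     = 0.06 / 0.98 = 0.061224… → 0.061

0.061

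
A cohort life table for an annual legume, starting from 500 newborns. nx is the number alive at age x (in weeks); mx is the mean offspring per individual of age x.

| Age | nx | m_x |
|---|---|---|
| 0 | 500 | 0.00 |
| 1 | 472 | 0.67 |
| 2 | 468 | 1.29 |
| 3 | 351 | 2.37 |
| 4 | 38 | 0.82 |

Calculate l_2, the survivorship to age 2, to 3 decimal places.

l_2 = n_2/n_0 = 468/500 = 0.936 → 0.936

0.936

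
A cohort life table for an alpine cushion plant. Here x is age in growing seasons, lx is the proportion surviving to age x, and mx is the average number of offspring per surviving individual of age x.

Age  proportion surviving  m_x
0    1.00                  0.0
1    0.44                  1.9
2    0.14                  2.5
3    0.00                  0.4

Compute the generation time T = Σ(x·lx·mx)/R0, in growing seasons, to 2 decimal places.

1.30

lx·mx: 0, 0.836, 0.35, 0 → R0 = 1.186
x·lx·mx: 0, 0.836, 0.7, 0 → Σ = 1.536
T = 1.536 / 1.186 = 1.29511… → 1.30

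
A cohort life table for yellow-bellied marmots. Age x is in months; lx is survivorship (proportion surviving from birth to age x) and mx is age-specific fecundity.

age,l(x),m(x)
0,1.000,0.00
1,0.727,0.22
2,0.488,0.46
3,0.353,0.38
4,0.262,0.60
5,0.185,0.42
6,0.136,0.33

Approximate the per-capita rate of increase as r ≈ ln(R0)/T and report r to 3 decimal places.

R0 = Σ lx·mx = 0 + 0.15994 + 0.22448 + 0.13414 + 0.1572 + 0.0777 + 0.04488 = 0.79834
Σ x·lx·mx = 2.2979; T = 2.2979/0.79834 = 2.87835…
r ≈ ln(R0)/T = ln(0.79834)/2.87835… = -0.07825… → -0.078

-0.078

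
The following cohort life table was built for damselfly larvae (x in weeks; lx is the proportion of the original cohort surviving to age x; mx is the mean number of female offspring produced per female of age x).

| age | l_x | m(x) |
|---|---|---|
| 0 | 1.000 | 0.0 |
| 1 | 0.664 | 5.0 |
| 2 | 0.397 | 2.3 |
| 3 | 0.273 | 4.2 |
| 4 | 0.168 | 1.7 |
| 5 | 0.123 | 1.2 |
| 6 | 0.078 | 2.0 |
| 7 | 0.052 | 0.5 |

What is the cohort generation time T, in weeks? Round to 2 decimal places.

1.93

lx·mx: 0, 3.32, 0.9131, 1.1466, 0.2856, 0.1476, 0.156, 0.026 → R0 = 5.9949
x·lx·mx: 0, 3.32, 1.8262, 3.4398, 1.1424, 0.738, 0.936, 0.182 → Σ = 11.5844
T = 11.5844 / 5.9949 = 1.932376… → 1.93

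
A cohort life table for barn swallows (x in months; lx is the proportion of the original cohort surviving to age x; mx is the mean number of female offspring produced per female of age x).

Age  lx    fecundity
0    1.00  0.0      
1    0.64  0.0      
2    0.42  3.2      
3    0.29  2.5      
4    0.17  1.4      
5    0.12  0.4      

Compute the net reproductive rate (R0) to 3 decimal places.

lx·mx by age: 0, 0, 1.344, 0.725, 0.238, 0.048
R0 = Σ lx·mx = 2.355 → 2.355

2.355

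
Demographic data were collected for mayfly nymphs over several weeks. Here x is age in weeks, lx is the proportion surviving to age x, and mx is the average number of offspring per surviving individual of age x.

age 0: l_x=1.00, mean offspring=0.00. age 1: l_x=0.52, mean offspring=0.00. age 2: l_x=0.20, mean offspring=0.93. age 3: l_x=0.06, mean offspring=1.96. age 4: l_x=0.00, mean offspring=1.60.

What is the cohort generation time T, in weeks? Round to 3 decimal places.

lx·mx: 0, 0, 0.186, 0.1176, 0 → R0 = 0.3036
x·lx·mx: 0, 0, 0.372, 0.3528, 0 → Σ = 0.7248
T = 0.7248 / 0.3036 = 2.387352… → 2.387

2.387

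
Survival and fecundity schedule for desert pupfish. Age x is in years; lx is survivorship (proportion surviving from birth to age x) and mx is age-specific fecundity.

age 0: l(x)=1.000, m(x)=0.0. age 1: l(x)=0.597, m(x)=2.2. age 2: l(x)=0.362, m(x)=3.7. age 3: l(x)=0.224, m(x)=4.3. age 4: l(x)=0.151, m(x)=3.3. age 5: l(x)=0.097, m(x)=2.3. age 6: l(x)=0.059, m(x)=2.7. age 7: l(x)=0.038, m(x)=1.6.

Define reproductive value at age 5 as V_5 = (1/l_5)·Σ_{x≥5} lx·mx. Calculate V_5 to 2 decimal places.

lx·mx for x ≥ 5: 0.2231, 0.1593, 0.0608 → sum = 0.4432
V_5 = 0.4432 / l_5 = 0.4432 / 0.097 = 4.569072… → 4.57

4.57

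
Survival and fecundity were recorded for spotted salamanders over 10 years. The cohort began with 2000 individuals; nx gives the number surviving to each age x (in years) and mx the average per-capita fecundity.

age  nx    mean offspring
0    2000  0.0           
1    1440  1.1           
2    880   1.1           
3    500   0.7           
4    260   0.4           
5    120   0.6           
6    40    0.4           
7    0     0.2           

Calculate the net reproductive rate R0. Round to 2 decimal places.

1.55

lx = nx/n0 = nx/2000: 1, 0.72, 0.44, 0.25, 0.13, 0.06, 0.02, 0
lx·mx by age: 0, 0.792, 0.484, 0.175, 0.052, 0.036, 0.008, 0
R0 = Σ lx·mx = 1.547 → 1.55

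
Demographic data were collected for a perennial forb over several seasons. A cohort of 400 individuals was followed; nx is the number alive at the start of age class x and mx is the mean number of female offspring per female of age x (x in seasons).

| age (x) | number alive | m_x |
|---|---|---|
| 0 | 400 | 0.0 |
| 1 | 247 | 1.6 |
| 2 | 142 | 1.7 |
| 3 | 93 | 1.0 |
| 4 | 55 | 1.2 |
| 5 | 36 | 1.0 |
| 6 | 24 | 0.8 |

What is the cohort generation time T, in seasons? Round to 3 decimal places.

2.017

lx = nx/n0 = nx/400: 1, 0.6175, 0.355, 0.2325, 0.1375, 0.09, 0.06
lx·mx: 0, 0.988, 0.6035, 0.2325, 0.165, 0.09, 0.048 → R0 = 2.127
x·lx·mx: 0, 0.988, 1.207, 0.6975, 0.66, 0.45, 0.288 → Σ = 4.2905
T = 4.2905 / 2.127 = 2.01716… → 2.017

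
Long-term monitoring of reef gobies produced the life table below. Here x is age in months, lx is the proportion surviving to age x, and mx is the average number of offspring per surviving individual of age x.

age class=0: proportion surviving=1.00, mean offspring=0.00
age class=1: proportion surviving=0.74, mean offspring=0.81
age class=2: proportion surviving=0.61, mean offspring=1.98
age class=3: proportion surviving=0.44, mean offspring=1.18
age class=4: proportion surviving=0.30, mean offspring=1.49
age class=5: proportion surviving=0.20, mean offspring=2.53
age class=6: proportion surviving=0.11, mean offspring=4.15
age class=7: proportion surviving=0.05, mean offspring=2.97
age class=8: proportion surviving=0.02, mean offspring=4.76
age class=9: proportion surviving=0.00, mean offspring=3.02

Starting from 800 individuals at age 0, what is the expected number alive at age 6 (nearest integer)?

Expected survivors = N0 · l_6 = 800 × 0.11 = 88 → 88

88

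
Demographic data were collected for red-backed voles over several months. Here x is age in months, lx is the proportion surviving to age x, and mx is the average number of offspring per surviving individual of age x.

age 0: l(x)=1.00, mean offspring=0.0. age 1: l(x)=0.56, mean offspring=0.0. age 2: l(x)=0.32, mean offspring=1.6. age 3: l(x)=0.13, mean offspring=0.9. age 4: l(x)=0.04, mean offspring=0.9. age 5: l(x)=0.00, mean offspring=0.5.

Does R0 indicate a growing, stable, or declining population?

R0 = Σ lx·mx = 0 + 0 + 0.512 + 0.117 + 0.036 + 0 = 0.665
R0 < 1, so the population is declining.

declining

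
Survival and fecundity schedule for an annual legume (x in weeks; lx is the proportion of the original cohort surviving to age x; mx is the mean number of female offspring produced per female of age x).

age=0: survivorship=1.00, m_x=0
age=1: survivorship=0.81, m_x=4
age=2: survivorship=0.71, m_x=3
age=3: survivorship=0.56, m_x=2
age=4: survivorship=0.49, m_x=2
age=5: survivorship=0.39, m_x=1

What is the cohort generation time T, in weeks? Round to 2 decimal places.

lx·mx: 0, 3.24, 2.13, 1.12, 0.98, 0.39 → R0 = 7.86
x·lx·mx: 0, 3.24, 4.26, 3.36, 3.92, 1.95 → Σ = 16.73
T = 16.73 / 7.86 = 2.128499… → 2.13

2.13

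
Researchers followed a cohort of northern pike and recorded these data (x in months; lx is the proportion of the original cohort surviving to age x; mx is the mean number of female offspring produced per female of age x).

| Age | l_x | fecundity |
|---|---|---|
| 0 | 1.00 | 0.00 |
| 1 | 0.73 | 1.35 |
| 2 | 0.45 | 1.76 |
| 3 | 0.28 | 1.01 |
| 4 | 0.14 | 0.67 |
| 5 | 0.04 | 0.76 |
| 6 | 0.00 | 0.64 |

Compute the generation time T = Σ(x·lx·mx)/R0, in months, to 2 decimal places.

lx·mx: 0, 0.9855, 0.792, 0.2828, 0.0938, 0.0304, 0 → R0 = 2.1845
x·lx·mx: 0, 0.9855, 1.584, 0.8484, 0.3752, 0.152, 0 → Σ = 3.9451
T = 3.9451 / 2.1845 = 1.805951… → 1.81

1.81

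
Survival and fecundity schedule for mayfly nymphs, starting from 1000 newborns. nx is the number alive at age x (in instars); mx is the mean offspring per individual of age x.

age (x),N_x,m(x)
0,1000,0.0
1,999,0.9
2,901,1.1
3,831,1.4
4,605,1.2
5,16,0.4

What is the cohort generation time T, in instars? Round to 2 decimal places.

lx = nx/n0 = nx/1000: 1, 0.999, 0.901, 0.831, 0.605, 0.016
lx·mx: 0, 0.8991, 0.9911, 1.1634, 0.726, 0.0064 → R0 = 3.786
x·lx·mx: 0, 0.8991, 1.9822, 3.4902, 2.904, 0.032 → Σ = 9.3075
T = 9.3075 / 3.786 = 2.458399… → 2.46

2.46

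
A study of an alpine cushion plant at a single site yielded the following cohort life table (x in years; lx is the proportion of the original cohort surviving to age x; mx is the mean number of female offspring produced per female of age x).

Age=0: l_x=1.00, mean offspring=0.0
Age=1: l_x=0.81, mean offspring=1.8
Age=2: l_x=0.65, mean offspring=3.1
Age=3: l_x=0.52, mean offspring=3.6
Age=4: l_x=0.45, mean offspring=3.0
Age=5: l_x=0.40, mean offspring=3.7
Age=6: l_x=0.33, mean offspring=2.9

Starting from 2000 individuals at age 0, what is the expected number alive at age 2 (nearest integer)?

1300

Expected survivors = N0 · l_2 = 2000 × 0.65 = 1300 → 1300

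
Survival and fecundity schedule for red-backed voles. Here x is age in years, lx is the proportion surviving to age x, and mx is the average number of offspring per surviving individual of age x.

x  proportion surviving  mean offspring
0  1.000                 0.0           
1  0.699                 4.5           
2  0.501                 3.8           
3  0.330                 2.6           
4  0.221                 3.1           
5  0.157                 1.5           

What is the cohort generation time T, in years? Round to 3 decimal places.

lx·mx: 0, 3.1455, 1.9038, 0.858, 0.6851, 0.2355 → R0 = 6.8279
x·lx·mx: 0, 3.1455, 3.8076, 2.574, 2.7404, 1.1775 → Σ = 13.445
T = 13.445 / 6.8279 = 1.969127… → 1.969

1.969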